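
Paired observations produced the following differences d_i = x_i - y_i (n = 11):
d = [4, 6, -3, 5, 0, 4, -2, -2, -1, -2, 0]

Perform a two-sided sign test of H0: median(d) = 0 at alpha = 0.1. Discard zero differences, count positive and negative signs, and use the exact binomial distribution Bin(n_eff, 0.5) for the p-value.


Step 1: Discard zero differences. Original n = 11; n_eff = number of nonzero differences = 9.
Nonzero differences (with sign): +4, +6, -3, +5, +4, -2, -2, -1, -2
Step 2: Count signs: positive = 4, negative = 5.
Step 3: Under H0: P(positive) = 0.5, so the number of positives S ~ Bin(9, 0.5).
Step 4: Two-sided exact p-value = sum of Bin(9,0.5) probabilities at or below the observed probability = 1.000000.
Step 5: alpha = 0.1. fail to reject H0.

n_eff = 9, pos = 4, neg = 5, p = 1.000000, fail to reject H0.


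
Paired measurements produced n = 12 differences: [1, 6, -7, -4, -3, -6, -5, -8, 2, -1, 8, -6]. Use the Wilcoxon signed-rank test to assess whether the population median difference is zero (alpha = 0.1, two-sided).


Step 1: Drop any zero differences (none here) and take |d_i|.
|d| = [1, 6, 7, 4, 3, 6, 5, 8, 2, 1, 8, 6]
Step 2: Midrank |d_i| (ties get averaged ranks).
ranks: |1|->1.5, |6|->8, |7|->10, |4|->5, |3|->4, |6|->8, |5|->6, |8|->11.5, |2|->3, |1|->1.5, |8|->11.5, |6|->8
Step 3: Attach original signs; sum ranks with positive sign and with negative sign.
W+ = 1.5 + 8 + 3 + 11.5 = 24
W- = 10 + 5 + 4 + 8 + 6 + 11.5 + 1.5 + 8 = 54
(Check: W+ + W- = 78 should equal n(n+1)/2 = 78.)
Step 4: Test statistic W = min(W+, W-) = 24.
Step 5: Ties in |d|, so use the tie-corrected normal approximation.
        E[W] = n(n+1)/4 = 12*13/4 = 39.
        Tie groups: |d|=1 (t=2), |d|=6 (t=3), |d|=8 (t=2); sum(t^3 - t) = 36.
        Var[W] = n(n+1)(2n+1)/24 - sum(t^3-t)/48 = 3900/24 - 36/48 = 161.75.
        z = (W - E[W]) / sqrt(Var[W]) = (24 - 39) / 12.7181 = -1.1794.
        Two-sided p = 2*Phi(z) = 0.238230.
Step 6: alpha = 0.1. fail to reject H0.

W+ = 24, W- = 54, W = min = 24, p = 0.238230, fail to reject H0.


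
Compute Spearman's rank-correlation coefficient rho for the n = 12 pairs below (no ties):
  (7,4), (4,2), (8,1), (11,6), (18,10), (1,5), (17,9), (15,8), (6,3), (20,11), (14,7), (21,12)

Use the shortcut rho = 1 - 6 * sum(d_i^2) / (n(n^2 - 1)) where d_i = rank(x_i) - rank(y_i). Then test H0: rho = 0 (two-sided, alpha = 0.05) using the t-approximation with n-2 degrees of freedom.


Step 1: Rank x and y separately (midranks; no ties here).
rank(x): 7->4, 4->2, 8->5, 11->6, 18->10, 1->1, 17->9, 15->8, 6->3, 20->11, 14->7, 21->12
rank(y): 4->4, 2->2, 1->1, 6->6, 10->10, 5->5, 9->9, 8->8, 3->3, 11->11, 7->7, 12->12
Step 2: d_i = R_x(i) - R_y(i); compute d_i^2.
  (4-4)^2=0, (2-2)^2=0, (5-1)^2=16, (6-6)^2=0, (10-10)^2=0, (1-5)^2=16, (9-9)^2=0, (8-8)^2=0, (3-3)^2=0, (11-11)^2=0, (7-7)^2=0, (12-12)^2=0
sum(d^2) = 32.
Step 3: rho = 1 - 6*32 / (12*(12^2 - 1)) = 1 - 192/1716 = 0.888112.
Step 4: Under H0, t = rho * sqrt((n-2)/(1-rho^2)) = 6.1103 ~ t(10).
Step 5: Two-sided p-value from the t-distribution with 10 df = 0.000114.
Step 6: alpha = 0.05. reject H0.

rho = 0.8881, p = 0.000114, reject H0 at alpha = 0.05.


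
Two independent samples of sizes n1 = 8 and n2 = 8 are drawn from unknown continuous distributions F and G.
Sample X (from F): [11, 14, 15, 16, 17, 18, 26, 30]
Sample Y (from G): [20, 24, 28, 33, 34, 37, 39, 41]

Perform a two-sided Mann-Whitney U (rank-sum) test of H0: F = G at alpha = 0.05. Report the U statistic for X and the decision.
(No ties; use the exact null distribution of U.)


Step 1: Combine and sort all 16 observations; assign midranks.
sorted (value, group): (11,X), (14,X), (15,X), (16,X), (17,X), (18,X), (20,Y), (24,Y), (26,X), (28,Y), (30,X), (33,Y), (34,Y), (37,Y), (39,Y), (41,Y)
ranks: 11->1, 14->2, 15->3, 16->4, 17->5, 18->6, 20->7, 24->8, 26->9, 28->10, 30->11, 33->12, 34->13, 37->14, 39->15, 41->16
Step 2: Rank sum for X: R1 = 1 + 2 + 3 + 4 + 5 + 6 + 9 + 11 = 41.
Step 3: U_X = R1 - n1(n1+1)/2 = 41 - 8*9/2 = 41 - 36 = 5.
       U_Y = n1*n2 - U_X = 64 - 5 = 59.
Step 4: No ties, so the exact null distribution of U (based on enumerating the C(16,8) = 12870 equally likely rank assignments) gives the two-sided p-value.
Step 5: p-value = 0.002953; compare to alpha = 0.05. reject H0.

U_X = 5, p = 0.002953, reject H0 at alpha = 0.05.


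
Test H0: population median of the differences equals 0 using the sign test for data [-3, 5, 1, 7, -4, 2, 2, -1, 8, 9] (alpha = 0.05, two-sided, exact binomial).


Step 1: Discard zero differences. Original n = 10; n_eff = number of nonzero differences = 10.
Nonzero differences (with sign): -3, +5, +1, +7, -4, +2, +2, -1, +8, +9
Step 2: Count signs: positive = 7, negative = 3.
Step 3: Under H0: P(positive) = 0.5, so the number of positives S ~ Bin(10, 0.5).
Step 4: Two-sided exact p-value = sum of Bin(10,0.5) probabilities at or below the observed probability = 0.343750.
Step 5: alpha = 0.05. fail to reject H0.

n_eff = 10, pos = 7, neg = 3, p = 0.343750, fail to reject H0.


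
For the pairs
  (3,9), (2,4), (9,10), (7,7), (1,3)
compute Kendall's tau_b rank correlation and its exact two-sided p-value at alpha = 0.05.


Step 1: Enumerate the 10 unordered pairs (i,j) with i<j and classify each by sign(x_j-x_i) * sign(y_j-y_i).
  (1,2):dx=-1,dy=-5->C; (1,3):dx=+6,dy=+1->C; (1,4):dx=+4,dy=-2->D; (1,5):dx=-2,dy=-6->C
  (2,3):dx=+7,dy=+6->C; (2,4):dx=+5,dy=+3->C; (2,5):dx=-1,dy=-1->C; (3,4):dx=-2,dy=-3->C
  (3,5):dx=-8,dy=-7->C; (4,5):dx=-6,dy=-4->C
Step 2: C = 9, D = 1, total pairs = 10.
Step 3: tau = (C - D)/(n(n-1)/2) = (9 - 1)/10 = 0.800000.
Step 4: Exact two-sided p-value (enumerate n! = 120 permutations of y under H0): p = 0.083333.
Step 5: alpha = 0.05. fail to reject H0.

tau_b = 0.8000 (C=9, D=1), p = 0.083333, fail to reject H0.


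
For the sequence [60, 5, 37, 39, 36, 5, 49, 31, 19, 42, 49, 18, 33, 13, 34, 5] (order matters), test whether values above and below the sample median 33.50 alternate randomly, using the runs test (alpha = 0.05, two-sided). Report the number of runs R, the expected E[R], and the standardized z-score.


Step 1: Compute median = 33.50; label A = above, B = below.
Labels in order: ABAAABABBAABBBAB  (n_A = 8, n_B = 8)
Step 2: Count runs R = 10.
Step 3: Under H0 (random ordering), E[R] = 2*n_A*n_B/(n_A+n_B) + 1 = 2*8*8/16 + 1 = 9.0000.
        Var[R] = 2*n_A*n_B*(2*n_A*n_B - n_A - n_B) / ((n_A+n_B)^2 * (n_A+n_B-1)) = 14336/3840 = 3.7333.
        SD[R] = 1.9322.
Step 4: Continuity-corrected z = (R - 0.5 - E[R]) / SD[R] = (10 - 0.5 - 9.0000) / 1.9322 = 0.2588.
Step 5: Two-sided p-value via normal approximation = 2*(1 - Phi(|z|)) = 0.795809.
Step 6: alpha = 0.05. fail to reject H0.

R = 10, z = 0.2588, p = 0.795809, fail to reject H0.


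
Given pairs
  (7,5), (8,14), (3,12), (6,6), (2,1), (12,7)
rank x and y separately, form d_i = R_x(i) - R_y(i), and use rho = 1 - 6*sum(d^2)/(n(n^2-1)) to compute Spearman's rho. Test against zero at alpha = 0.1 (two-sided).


Step 1: Rank x and y separately (midranks; no ties here).
rank(x): 7->4, 8->5, 3->2, 6->3, 2->1, 12->6
rank(y): 5->2, 14->6, 12->5, 6->3, 1->1, 7->4
Step 2: d_i = R_x(i) - R_y(i); compute d_i^2.
  (4-2)^2=4, (5-6)^2=1, (2-5)^2=9, (3-3)^2=0, (1-1)^2=0, (6-4)^2=4
sum(d^2) = 18.
Step 3: rho = 1 - 6*18 / (6*(6^2 - 1)) = 1 - 108/210 = 0.485714.
Step 4: Under H0, t = rho * sqrt((n-2)/(1-rho^2)) = 1.1113 ~ t(4).
Step 5: Two-sided p-value from the t-distribution with 4 df = 0.328723.
Step 6: alpha = 0.1. fail to reject H0.

rho = 0.4857, p = 0.328723, fail to reject H0 at alpha = 0.1.


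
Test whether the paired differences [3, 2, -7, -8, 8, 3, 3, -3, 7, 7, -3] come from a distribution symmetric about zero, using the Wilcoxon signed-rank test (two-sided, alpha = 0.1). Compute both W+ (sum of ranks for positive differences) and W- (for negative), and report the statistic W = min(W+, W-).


Step 1: Drop any zero differences (none here) and take |d_i|.
|d| = [3, 2, 7, 8, 8, 3, 3, 3, 7, 7, 3]
Step 2: Midrank |d_i| (ties get averaged ranks).
ranks: |3|->4, |2|->1, |7|->8, |8|->10.5, |8|->10.5, |3|->4, |3|->4, |3|->4, |7|->8, |7|->8, |3|->4
Step 3: Attach original signs; sum ranks with positive sign and with negative sign.
W+ = 4 + 1 + 10.5 + 4 + 4 + 8 + 8 = 39.5
W- = 8 + 10.5 + 4 + 4 = 26.5
(Check: W+ + W- = 66 should equal n(n+1)/2 = 66.)
Step 4: Test statistic W = min(W+, W-) = 26.5.
Step 5: Ties in |d|, so use the tie-corrected normal approximation.
        E[W] = n(n+1)/4 = 11*12/4 = 33.
        Tie groups: |d|=3 (t=5), |d|=7 (t=3), |d|=8 (t=2); sum(t^3 - t) = 150.
        Var[W] = n(n+1)(2n+1)/24 - sum(t^3-t)/48 = 3036/24 - 150/48 = 123.375.
        z = (W - E[W]) / sqrt(Var[W]) = (26.5 - 33) / 11.1074 = -0.5852.
        Two-sided p = 2*Phi(z) = 0.558417.
Step 6: alpha = 0.1. fail to reject H0.

W+ = 39.5, W- = 26.5, W = min = 26.5, p = 0.558417, fail to reject H0.


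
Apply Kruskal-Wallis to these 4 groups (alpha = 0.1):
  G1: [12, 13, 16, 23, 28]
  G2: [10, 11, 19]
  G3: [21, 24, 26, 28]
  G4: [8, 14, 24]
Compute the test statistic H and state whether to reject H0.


Step 1: Combine all N = 15 observations and assign midranks.
sorted (value, group, rank): (8,G4,1), (10,G2,2), (11,G2,3), (12,G1,4), (13,G1,5), (14,G4,6), (16,G1,7), (19,G2,8), (21,G3,9), (23,G1,10), (24,G3,11.5), (24,G4,11.5), (26,G3,13), (28,G1,14.5), (28,G3,14.5)
Step 2: Sum ranks within each group.
R_1 = 40.5 (n_1 = 5)
R_2 = 13 (n_2 = 3)
R_3 = 48 (n_3 = 4)
R_4 = 18.5 (n_4 = 3)
Step 3: H = 12/(N(N+1)) * sum(R_i^2/n_i) - 3(N+1)
     = 12/(15*16) * (40.5^2/5 + 13^2/3 + 48^2/4 + 18.5^2/3) - 3*16
     = 0.050000 * 1074.47 - 48
     = 5.723333.
Step 4: Ties present; correction factor C = 1 - 12/(15^3 - 15) = 0.996429. Corrected H = 5.723333 / 0.996429 = 5.743847.
Step 5: Under H0, H ~ chi^2(3); p-value = 0.124760.
Step 6: alpha = 0.1. fail to reject H0.

H = 5.7438, df = 3, p = 0.124760, fail to reject H0.


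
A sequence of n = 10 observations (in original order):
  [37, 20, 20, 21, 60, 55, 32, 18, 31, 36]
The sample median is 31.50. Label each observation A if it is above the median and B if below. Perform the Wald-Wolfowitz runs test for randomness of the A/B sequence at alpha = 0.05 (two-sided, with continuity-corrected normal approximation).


Step 1: Compute median = 31.50; label A = above, B = below.
Labels in order: ABBBAAABBA  (n_A = 5, n_B = 5)
Step 2: Count runs R = 5.
Step 3: Under H0 (random ordering), E[R] = 2*n_A*n_B/(n_A+n_B) + 1 = 2*5*5/10 + 1 = 6.0000.
        Var[R] = 2*n_A*n_B*(2*n_A*n_B - n_A - n_B) / ((n_A+n_B)^2 * (n_A+n_B-1)) = 2000/900 = 2.2222.
        SD[R] = 1.4907.
Step 4: Continuity-corrected z = (R + 0.5 - E[R]) / SD[R] = (5 + 0.5 - 6.0000) / 1.4907 = -0.3354.
Step 5: Two-sided p-value via normal approximation = 2*(1 - Phi(|z|)) = 0.737316.
Step 6: alpha = 0.05. fail to reject H0.

R = 5, z = -0.3354, p = 0.737316, fail to reject H0.


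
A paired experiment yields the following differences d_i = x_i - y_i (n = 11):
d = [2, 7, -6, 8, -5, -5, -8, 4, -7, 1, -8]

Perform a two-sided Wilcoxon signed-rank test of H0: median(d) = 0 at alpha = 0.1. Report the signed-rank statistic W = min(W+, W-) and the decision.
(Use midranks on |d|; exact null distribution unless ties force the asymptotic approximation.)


Step 1: Drop any zero differences (none here) and take |d_i|.
|d| = [2, 7, 6, 8, 5, 5, 8, 4, 7, 1, 8]
Step 2: Midrank |d_i| (ties get averaged ranks).
ranks: |2|->2, |7|->7.5, |6|->6, |8|->10, |5|->4.5, |5|->4.5, |8|->10, |4|->3, |7|->7.5, |1|->1, |8|->10
Step 3: Attach original signs; sum ranks with positive sign and with negative sign.
W+ = 2 + 7.5 + 10 + 3 + 1 = 23.5
W- = 6 + 4.5 + 4.5 + 10 + 7.5 + 10 = 42.5
(Check: W+ + W- = 66 should equal n(n+1)/2 = 66.)
Step 4: Test statistic W = min(W+, W-) = 23.5.
Step 5: Ties in |d|, so use the tie-corrected normal approximation.
        E[W] = n(n+1)/4 = 11*12/4 = 33.
        Tie groups: |d|=5 (t=2), |d|=7 (t=2), |d|=8 (t=3); sum(t^3 - t) = 36.
        Var[W] = n(n+1)(2n+1)/24 - sum(t^3-t)/48 = 3036/24 - 36/48 = 125.75.
        z = (W - E[W]) / sqrt(Var[W]) = (23.5 - 33) / 11.2138 = -0.8472.
        Two-sided p = 2*Phi(z) = 0.396901.
Step 6: alpha = 0.1. fail to reject H0.

W+ = 23.5, W- = 42.5, W = min = 23.5, p = 0.396901, fail to reject H0.


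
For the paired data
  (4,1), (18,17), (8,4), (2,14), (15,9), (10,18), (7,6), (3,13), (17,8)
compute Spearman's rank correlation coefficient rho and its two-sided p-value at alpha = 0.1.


Step 1: Rank x and y separately (midranks; no ties here).
rank(x): 4->3, 18->9, 8->5, 2->1, 15->7, 10->6, 7->4, 3->2, 17->8
rank(y): 1->1, 17->8, 4->2, 14->7, 9->5, 18->9, 6->3, 13->6, 8->4
Step 2: d_i = R_x(i) - R_y(i); compute d_i^2.
  (3-1)^2=4, (9-8)^2=1, (5-2)^2=9, (1-7)^2=36, (7-5)^2=4, (6-9)^2=9, (4-3)^2=1, (2-6)^2=16, (8-4)^2=16
sum(d^2) = 96.
Step 3: rho = 1 - 6*96 / (9*(9^2 - 1)) = 1 - 576/720 = 0.200000.
Step 4: Under H0, t = rho * sqrt((n-2)/(1-rho^2)) = 0.5401 ~ t(7).
Step 5: Two-sided p-value from the t-distribution with 7 df = 0.605901.
Step 6: alpha = 0.1. fail to reject H0.

rho = 0.2000, p = 0.605901, fail to reject H0 at alpha = 0.1.


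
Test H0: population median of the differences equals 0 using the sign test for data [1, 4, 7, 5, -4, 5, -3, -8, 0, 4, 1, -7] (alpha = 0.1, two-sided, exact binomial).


Step 1: Discard zero differences. Original n = 12; n_eff = number of nonzero differences = 11.
Nonzero differences (with sign): +1, +4, +7, +5, -4, +5, -3, -8, +4, +1, -7
Step 2: Count signs: positive = 7, negative = 4.
Step 3: Under H0: P(positive) = 0.5, so the number of positives S ~ Bin(11, 0.5).
Step 4: Two-sided exact p-value = sum of Bin(11,0.5) probabilities at or below the observed probability = 0.548828.
Step 5: alpha = 0.1. fail to reject H0.

n_eff = 11, pos = 7, neg = 4, p = 0.548828, fail to reject H0.


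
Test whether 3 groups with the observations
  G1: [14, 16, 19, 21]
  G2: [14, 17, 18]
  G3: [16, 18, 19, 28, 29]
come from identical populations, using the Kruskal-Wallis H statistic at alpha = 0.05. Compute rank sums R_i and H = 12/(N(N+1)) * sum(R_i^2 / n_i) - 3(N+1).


Step 1: Combine all N = 12 observations and assign midranks.
sorted (value, group, rank): (14,G1,1.5), (14,G2,1.5), (16,G1,3.5), (16,G3,3.5), (17,G2,5), (18,G2,6.5), (18,G3,6.5), (19,G1,8.5), (19,G3,8.5), (21,G1,10), (28,G3,11), (29,G3,12)
Step 2: Sum ranks within each group.
R_1 = 23.5 (n_1 = 4)
R_2 = 13 (n_2 = 3)
R_3 = 41.5 (n_3 = 5)
Step 3: H = 12/(N(N+1)) * sum(R_i^2/n_i) - 3(N+1)
     = 12/(12*13) * (23.5^2/4 + 13^2/3 + 41.5^2/5) - 3*13
     = 0.076923 * 538.846 - 39
     = 2.449679.
Step 4: Ties present; correction factor C = 1 - 24/(12^3 - 12) = 0.986014. Corrected H = 2.449679 / 0.986014 = 2.484427.
Step 5: Under H0, H ~ chi^2(2); p-value = 0.288744.
Step 6: alpha = 0.05. fail to reject H0.

H = 2.4844, df = 2, p = 0.288744, fail to reject H0.


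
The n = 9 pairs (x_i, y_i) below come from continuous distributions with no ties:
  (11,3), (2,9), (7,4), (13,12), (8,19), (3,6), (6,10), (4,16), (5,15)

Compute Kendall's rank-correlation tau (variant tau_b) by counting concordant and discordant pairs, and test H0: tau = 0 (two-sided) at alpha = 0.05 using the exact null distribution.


Step 1: Enumerate the 36 unordered pairs (i,j) with i<j and classify each by sign(x_j-x_i) * sign(y_j-y_i).
  (1,2):dx=-9,dy=+6->D; (1,3):dx=-4,dy=+1->D; (1,4):dx=+2,dy=+9->C; (1,5):dx=-3,dy=+16->D
  (1,6):dx=-8,dy=+3->D; (1,7):dx=-5,dy=+7->D; (1,8):dx=-7,dy=+13->D; (1,9):dx=-6,dy=+12->D
  (2,3):dx=+5,dy=-5->D; (2,4):dx=+11,dy=+3->C; (2,5):dx=+6,dy=+10->C; (2,6):dx=+1,dy=-3->D
  (2,7):dx=+4,dy=+1->C; (2,8):dx=+2,dy=+7->C; (2,9):dx=+3,dy=+6->C; (3,4):dx=+6,dy=+8->C
  (3,5):dx=+1,dy=+15->C; (3,6):dx=-4,dy=+2->D; (3,7):dx=-1,dy=+6->D; (3,8):dx=-3,dy=+12->D
  (3,9):dx=-2,dy=+11->D; (4,5):dx=-5,dy=+7->D; (4,6):dx=-10,dy=-6->C; (4,7):dx=-7,dy=-2->C
  (4,8):dx=-9,dy=+4->D; (4,9):dx=-8,dy=+3->D; (5,6):dx=-5,dy=-13->C; (5,7):dx=-2,dy=-9->C
  (5,8):dx=-4,dy=-3->C; (5,9):dx=-3,dy=-4->C; (6,7):dx=+3,dy=+4->C; (6,8):dx=+1,dy=+10->C
  (6,9):dx=+2,dy=+9->C; (7,8):dx=-2,dy=+6->D; (7,9):dx=-1,dy=+5->D; (8,9):dx=+1,dy=-1->D
Step 2: C = 17, D = 19, total pairs = 36.
Step 3: tau = (C - D)/(n(n-1)/2) = (17 - 19)/36 = -0.055556.
Step 4: Exact two-sided p-value (enumerate n! = 362880 permutations of y under H0): p = 0.919455.
Step 5: alpha = 0.05. fail to reject H0.

tau_b = -0.0556 (C=17, D=19), p = 0.919455, fail to reject H0.


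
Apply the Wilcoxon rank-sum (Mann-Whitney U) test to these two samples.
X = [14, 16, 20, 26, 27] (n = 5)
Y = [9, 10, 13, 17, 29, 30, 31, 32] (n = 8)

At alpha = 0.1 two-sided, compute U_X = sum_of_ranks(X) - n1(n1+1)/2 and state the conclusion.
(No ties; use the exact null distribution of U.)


Step 1: Combine and sort all 13 observations; assign midranks.
sorted (value, group): (9,Y), (10,Y), (13,Y), (14,X), (16,X), (17,Y), (20,X), (26,X), (27,X), (29,Y), (30,Y), (31,Y), (32,Y)
ranks: 9->1, 10->2, 13->3, 14->4, 16->5, 17->6, 20->7, 26->8, 27->9, 29->10, 30->11, 31->12, 32->13
Step 2: Rank sum for X: R1 = 4 + 5 + 7 + 8 + 9 = 33.
Step 3: U_X = R1 - n1(n1+1)/2 = 33 - 5*6/2 = 33 - 15 = 18.
       U_Y = n1*n2 - U_X = 40 - 18 = 22.
Step 4: No ties, so the exact null distribution of U (based on enumerating the C(13,5) = 1287 equally likely rank assignments) gives the two-sided p-value.
Step 5: p-value = 0.832945; compare to alpha = 0.1. fail to reject H0.

U_X = 18, p = 0.832945, fail to reject H0 at alpha = 0.1.


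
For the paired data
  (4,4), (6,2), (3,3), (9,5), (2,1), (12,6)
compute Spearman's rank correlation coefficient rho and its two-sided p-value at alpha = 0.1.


Step 1: Rank x and y separately (midranks; no ties here).
rank(x): 4->3, 6->4, 3->2, 9->5, 2->1, 12->6
rank(y): 4->4, 2->2, 3->3, 5->5, 1->1, 6->6
Step 2: d_i = R_x(i) - R_y(i); compute d_i^2.
  (3-4)^2=1, (4-2)^2=4, (2-3)^2=1, (5-5)^2=0, (1-1)^2=0, (6-6)^2=0
sum(d^2) = 6.
Step 3: rho = 1 - 6*6 / (6*(6^2 - 1)) = 1 - 36/210 = 0.828571.
Step 4: Under H0, t = rho * sqrt((n-2)/(1-rho^2)) = 2.9598 ~ t(4).
Step 5: Two-sided p-value from the t-distribution with 4 df = 0.041563.
Step 6: alpha = 0.1. reject H0.

rho = 0.8286, p = 0.041563, reject H0 at alpha = 0.1.


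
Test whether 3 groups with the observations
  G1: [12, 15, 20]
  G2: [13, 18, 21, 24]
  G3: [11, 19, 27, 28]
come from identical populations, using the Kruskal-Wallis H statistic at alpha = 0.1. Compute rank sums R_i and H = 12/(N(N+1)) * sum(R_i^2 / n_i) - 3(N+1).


Step 1: Combine all N = 11 observations and assign midranks.
sorted (value, group, rank): (11,G3,1), (12,G1,2), (13,G2,3), (15,G1,4), (18,G2,5), (19,G3,6), (20,G1,7), (21,G2,8), (24,G2,9), (27,G3,10), (28,G3,11)
Step 2: Sum ranks within each group.
R_1 = 13 (n_1 = 3)
R_2 = 25 (n_2 = 4)
R_3 = 28 (n_3 = 4)
Step 3: H = 12/(N(N+1)) * sum(R_i^2/n_i) - 3(N+1)
     = 12/(11*12) * (13^2/3 + 25^2/4 + 28^2/4) - 3*12
     = 0.090909 * 408.583 - 36
     = 1.143939.
Step 4: No ties, so H is used without correction.
Step 5: Under H0, H ~ chi^2(2); p-value = 0.564413.
Step 6: alpha = 0.1. fail to reject H0.

H = 1.1439, df = 2, p = 0.564413, fail to reject H0.


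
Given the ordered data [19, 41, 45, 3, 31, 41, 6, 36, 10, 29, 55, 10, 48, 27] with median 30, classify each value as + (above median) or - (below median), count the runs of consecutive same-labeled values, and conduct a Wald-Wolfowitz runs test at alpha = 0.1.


Step 1: Compute median = 30; label A = above, B = below.
Labels in order: BAABAABABBABAB  (n_A = 7, n_B = 7)
Step 2: Count runs R = 11.
Step 3: Under H0 (random ordering), E[R] = 2*n_A*n_B/(n_A+n_B) + 1 = 2*7*7/14 + 1 = 8.0000.
        Var[R] = 2*n_A*n_B*(2*n_A*n_B - n_A - n_B) / ((n_A+n_B)^2 * (n_A+n_B-1)) = 8232/2548 = 3.2308.
        SD[R] = 1.7974.
Step 4: Continuity-corrected z = (R - 0.5 - E[R]) / SD[R] = (11 - 0.5 - 8.0000) / 1.7974 = 1.3909.
Step 5: Two-sided p-value via normal approximation = 2*(1 - Phi(|z|)) = 0.164264.
Step 6: alpha = 0.1. fail to reject H0.

R = 11, z = 1.3909, p = 0.164264, fail to reject H0.


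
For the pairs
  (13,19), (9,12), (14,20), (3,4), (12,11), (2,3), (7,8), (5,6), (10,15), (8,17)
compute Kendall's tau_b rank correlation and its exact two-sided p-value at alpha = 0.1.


Step 1: Enumerate the 45 unordered pairs (i,j) with i<j and classify each by sign(x_j-x_i) * sign(y_j-y_i).
  (1,2):dx=-4,dy=-7->C; (1,3):dx=+1,dy=+1->C; (1,4):dx=-10,dy=-15->C; (1,5):dx=-1,dy=-8->C
  (1,6):dx=-11,dy=-16->C; (1,7):dx=-6,dy=-11->C; (1,8):dx=-8,dy=-13->C; (1,9):dx=-3,dy=-4->C
  (1,10):dx=-5,dy=-2->C; (2,3):dx=+5,dy=+8->C; (2,4):dx=-6,dy=-8->C; (2,5):dx=+3,dy=-1->D
  (2,6):dx=-7,dy=-9->C; (2,7):dx=-2,dy=-4->C; (2,8):dx=-4,dy=-6->C; (2,9):dx=+1,dy=+3->C
  (2,10):dx=-1,dy=+5->D; (3,4):dx=-11,dy=-16->C; (3,5):dx=-2,dy=-9->C; (3,6):dx=-12,dy=-17->C
  (3,7):dx=-7,dy=-12->C; (3,8):dx=-9,dy=-14->C; (3,9):dx=-4,dy=-5->C; (3,10):dx=-6,dy=-3->C
  (4,5):dx=+9,dy=+7->C; (4,6):dx=-1,dy=-1->C; (4,7):dx=+4,dy=+4->C; (4,8):dx=+2,dy=+2->C
  (4,9):dx=+7,dy=+11->C; (4,10):dx=+5,dy=+13->C; (5,6):dx=-10,dy=-8->C; (5,7):dx=-5,dy=-3->C
  (5,8):dx=-7,dy=-5->C; (5,9):dx=-2,dy=+4->D; (5,10):dx=-4,dy=+6->D; (6,7):dx=+5,dy=+5->C
  (6,8):dx=+3,dy=+3->C; (6,9):dx=+8,dy=+12->C; (6,10):dx=+6,dy=+14->C; (7,8):dx=-2,dy=-2->C
  (7,9):dx=+3,dy=+7->C; (7,10):dx=+1,dy=+9->C; (8,9):dx=+5,dy=+9->C; (8,10):dx=+3,dy=+11->C
  (9,10):dx=-2,dy=+2->D
Step 2: C = 40, D = 5, total pairs = 45.
Step 3: tau = (C - D)/(n(n-1)/2) = (40 - 5)/45 = 0.777778.
Step 4: Exact two-sided p-value (enumerate n! = 3628800 permutations of y under H0): p = 0.000946.
Step 5: alpha = 0.1. reject H0.

tau_b = 0.7778 (C=40, D=5), p = 0.000946, reject H0.


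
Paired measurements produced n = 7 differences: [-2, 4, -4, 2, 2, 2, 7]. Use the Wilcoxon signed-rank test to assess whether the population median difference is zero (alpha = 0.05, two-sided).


Step 1: Drop any zero differences (none here) and take |d_i|.
|d| = [2, 4, 4, 2, 2, 2, 7]
Step 2: Midrank |d_i| (ties get averaged ranks).
ranks: |2|->2.5, |4|->5.5, |4|->5.5, |2|->2.5, |2|->2.5, |2|->2.5, |7|->7
Step 3: Attach original signs; sum ranks with positive sign and with negative sign.
W+ = 5.5 + 2.5 + 2.5 + 2.5 + 7 = 20
W- = 2.5 + 5.5 = 8
(Check: W+ + W- = 28 should equal n(n+1)/2 = 28.)
Step 4: Test statistic W = min(W+, W-) = 8.
Step 5: Ties in |d|, so use the tie-corrected normal approximation.
        E[W] = n(n+1)/4 = 7*8/4 = 14.
        Tie groups: |d|=2 (t=4), |d|=4 (t=2); sum(t^3 - t) = 66.
        Var[W] = n(n+1)(2n+1)/24 - sum(t^3-t)/48 = 840/24 - 66/48 = 33.625.
        z = (W - E[W]) / sqrt(Var[W]) = (8 - 14) / 5.7987 = -1.0347.
        Two-sided p = 2*Phi(z) = 0.300803.
Step 6: alpha = 0.05. fail to reject H0.

W+ = 20, W- = 8, W = min = 8, p = 0.300803, fail to reject H0.


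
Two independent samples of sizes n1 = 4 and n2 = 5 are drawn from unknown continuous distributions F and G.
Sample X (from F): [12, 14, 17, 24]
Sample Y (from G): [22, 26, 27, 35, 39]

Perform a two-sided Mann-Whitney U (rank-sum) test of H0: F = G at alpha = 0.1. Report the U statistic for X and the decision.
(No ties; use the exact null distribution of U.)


Step 1: Combine and sort all 9 observations; assign midranks.
sorted (value, group): (12,X), (14,X), (17,X), (22,Y), (24,X), (26,Y), (27,Y), (35,Y), (39,Y)
ranks: 12->1, 14->2, 17->3, 22->4, 24->5, 26->6, 27->7, 35->8, 39->9
Step 2: Rank sum for X: R1 = 1 + 2 + 3 + 5 = 11.
Step 3: U_X = R1 - n1(n1+1)/2 = 11 - 4*5/2 = 11 - 10 = 1.
       U_Y = n1*n2 - U_X = 20 - 1 = 19.
Step 4: No ties, so the exact null distribution of U (based on enumerating the C(9,4) = 126 equally likely rank assignments) gives the two-sided p-value.
Step 5: p-value = 0.031746; compare to alpha = 0.1. reject H0.

U_X = 1, p = 0.031746, reject H0 at alpha = 0.1.


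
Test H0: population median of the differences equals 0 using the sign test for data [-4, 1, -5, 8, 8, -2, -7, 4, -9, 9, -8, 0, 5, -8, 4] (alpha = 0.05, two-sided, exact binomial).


Step 1: Discard zero differences. Original n = 15; n_eff = number of nonzero differences = 14.
Nonzero differences (with sign): -4, +1, -5, +8, +8, -2, -7, +4, -9, +9, -8, +5, -8, +4
Step 2: Count signs: positive = 7, negative = 7.
Step 3: Under H0: P(positive) = 0.5, so the number of positives S ~ Bin(14, 0.5).
Step 4: Two-sided exact p-value = sum of Bin(14,0.5) probabilities at or below the observed probability = 1.000000.
Step 5: alpha = 0.05. fail to reject H0.

n_eff = 14, pos = 7, neg = 7, p = 1.000000, fail to reject H0.


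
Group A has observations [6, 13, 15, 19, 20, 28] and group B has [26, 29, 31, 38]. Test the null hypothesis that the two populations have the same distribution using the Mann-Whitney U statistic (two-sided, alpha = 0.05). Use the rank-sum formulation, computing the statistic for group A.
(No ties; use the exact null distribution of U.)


Step 1: Combine and sort all 10 observations; assign midranks.
sorted (value, group): (6,X), (13,X), (15,X), (19,X), (20,X), (26,Y), (28,X), (29,Y), (31,Y), (38,Y)
ranks: 6->1, 13->2, 15->3, 19->4, 20->5, 26->6, 28->7, 29->8, 31->9, 38->10
Step 2: Rank sum for X: R1 = 1 + 2 + 3 + 4 + 5 + 7 = 22.
Step 3: U_X = R1 - n1(n1+1)/2 = 22 - 6*7/2 = 22 - 21 = 1.
       U_Y = n1*n2 - U_X = 24 - 1 = 23.
Step 4: No ties, so the exact null distribution of U (based on enumerating the C(10,6) = 210 equally likely rank assignments) gives the two-sided p-value.
Step 5: p-value = 0.019048; compare to alpha = 0.05. reject H0.

U_X = 1, p = 0.019048, reject H0 at alpha = 0.05.


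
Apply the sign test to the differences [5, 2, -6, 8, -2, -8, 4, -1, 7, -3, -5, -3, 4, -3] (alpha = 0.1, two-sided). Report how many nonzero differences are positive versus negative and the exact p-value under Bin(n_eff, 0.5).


Step 1: Discard zero differences. Original n = 14; n_eff = number of nonzero differences = 14.
Nonzero differences (with sign): +5, +2, -6, +8, -2, -8, +4, -1, +7, -3, -5, -3, +4, -3
Step 2: Count signs: positive = 6, negative = 8.
Step 3: Under H0: P(positive) = 0.5, so the number of positives S ~ Bin(14, 0.5).
Step 4: Two-sided exact p-value = sum of Bin(14,0.5) probabilities at or below the observed probability = 0.790527.
Step 5: alpha = 0.1. fail to reject H0.

n_eff = 14, pos = 6, neg = 8, p = 0.790527, fail to reject H0.


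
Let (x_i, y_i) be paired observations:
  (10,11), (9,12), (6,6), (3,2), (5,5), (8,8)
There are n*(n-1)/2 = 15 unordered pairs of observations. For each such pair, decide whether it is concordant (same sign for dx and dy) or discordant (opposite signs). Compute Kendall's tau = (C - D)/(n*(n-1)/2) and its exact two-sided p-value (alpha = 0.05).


Step 1: Enumerate the 15 unordered pairs (i,j) with i<j and classify each by sign(x_j-x_i) * sign(y_j-y_i).
  (1,2):dx=-1,dy=+1->D; (1,3):dx=-4,dy=-5->C; (1,4):dx=-7,dy=-9->C; (1,5):dx=-5,dy=-6->C
  (1,6):dx=-2,dy=-3->C; (2,3):dx=-3,dy=-6->C; (2,4):dx=-6,dy=-10->C; (2,5):dx=-4,dy=-7->C
  (2,6):dx=-1,dy=-4->C; (3,4):dx=-3,dy=-4->C; (3,5):dx=-1,dy=-1->C; (3,6):dx=+2,dy=+2->C
  (4,5):dx=+2,dy=+3->C; (4,6):dx=+5,dy=+6->C; (5,6):dx=+3,dy=+3->C
Step 2: C = 14, D = 1, total pairs = 15.
Step 3: tau = (C - D)/(n(n-1)/2) = (14 - 1)/15 = 0.866667.
Step 4: Exact two-sided p-value (enumerate n! = 720 permutations of y under H0): p = 0.016667.
Step 5: alpha = 0.05. reject H0.

tau_b = 0.8667 (C=14, D=1), p = 0.016667, reject H0.


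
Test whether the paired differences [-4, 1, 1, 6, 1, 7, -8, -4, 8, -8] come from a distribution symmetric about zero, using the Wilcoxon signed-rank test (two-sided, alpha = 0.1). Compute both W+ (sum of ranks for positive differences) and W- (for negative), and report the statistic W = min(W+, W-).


Step 1: Drop any zero differences (none here) and take |d_i|.
|d| = [4, 1, 1, 6, 1, 7, 8, 4, 8, 8]
Step 2: Midrank |d_i| (ties get averaged ranks).
ranks: |4|->4.5, |1|->2, |1|->2, |6|->6, |1|->2, |7|->7, |8|->9, |4|->4.5, |8|->9, |8|->9
Step 3: Attach original signs; sum ranks with positive sign and with negative sign.
W+ = 2 + 2 + 6 + 2 + 7 + 9 = 28
W- = 4.5 + 9 + 4.5 + 9 = 27
(Check: W+ + W- = 55 should equal n(n+1)/2 = 55.)
Step 4: Test statistic W = min(W+, W-) = 27.
Step 5: Ties in |d|, so use the tie-corrected normal approximation.
        E[W] = n(n+1)/4 = 10*11/4 = 27.5.
        Tie groups: |d|=1 (t=3), |d|=4 (t=2), |d|=8 (t=3); sum(t^3 - t) = 54.
        Var[W] = n(n+1)(2n+1)/24 - sum(t^3-t)/48 = 2310/24 - 54/48 = 95.125.
        z = (W - E[W]) / sqrt(Var[W]) = (27 - 27.5) / 9.7532 = -0.0513.
        Two-sided p = 2*Phi(z) = 0.959114.
Step 6: alpha = 0.1. fail to reject H0.

W+ = 28, W- = 27, W = min = 27, p = 0.959114, fail to reject H0.


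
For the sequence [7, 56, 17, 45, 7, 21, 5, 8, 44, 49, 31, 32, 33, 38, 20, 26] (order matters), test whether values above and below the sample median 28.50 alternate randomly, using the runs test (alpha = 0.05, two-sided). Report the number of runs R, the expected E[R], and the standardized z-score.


Step 1: Compute median = 28.50; label A = above, B = below.
Labels in order: BABABBBBAAAAAABB  (n_A = 8, n_B = 8)
Step 2: Count runs R = 7.
Step 3: Under H0 (random ordering), E[R] = 2*n_A*n_B/(n_A+n_B) + 1 = 2*8*8/16 + 1 = 9.0000.
        Var[R] = 2*n_A*n_B*(2*n_A*n_B - n_A - n_B) / ((n_A+n_B)^2 * (n_A+n_B-1)) = 14336/3840 = 3.7333.
        SD[R] = 1.9322.
Step 4: Continuity-corrected z = (R + 0.5 - E[R]) / SD[R] = (7 + 0.5 - 9.0000) / 1.9322 = -0.7763.
Step 5: Two-sided p-value via normal approximation = 2*(1 - Phi(|z|)) = 0.437558.
Step 6: alpha = 0.05. fail to reject H0.

R = 7, z = -0.7763, p = 0.437558, fail to reject H0.


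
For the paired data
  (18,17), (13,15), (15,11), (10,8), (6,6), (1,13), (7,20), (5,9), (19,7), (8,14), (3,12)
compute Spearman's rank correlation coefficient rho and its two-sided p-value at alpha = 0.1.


Step 1: Rank x and y separately (midranks; no ties here).
rank(x): 18->10, 13->8, 15->9, 10->7, 6->4, 1->1, 7->5, 5->3, 19->11, 8->6, 3->2
rank(y): 17->10, 15->9, 11->5, 8->3, 6->1, 13->7, 20->11, 9->4, 7->2, 14->8, 12->6
Step 2: d_i = R_x(i) - R_y(i); compute d_i^2.
  (10-10)^2=0, (8-9)^2=1, (9-5)^2=16, (7-3)^2=16, (4-1)^2=9, (1-7)^2=36, (5-11)^2=36, (3-4)^2=1, (11-2)^2=81, (6-8)^2=4, (2-6)^2=16
sum(d^2) = 216.
Step 3: rho = 1 - 6*216 / (11*(11^2 - 1)) = 1 - 1296/1320 = 0.018182.
Step 4: Under H0, t = rho * sqrt((n-2)/(1-rho^2)) = 0.0546 ~ t(9).
Step 5: Two-sided p-value from the t-distribution with 9 df = 0.957685.
Step 6: alpha = 0.1. fail to reject H0.

rho = 0.0182, p = 0.957685, fail to reject H0 at alpha = 0.1.


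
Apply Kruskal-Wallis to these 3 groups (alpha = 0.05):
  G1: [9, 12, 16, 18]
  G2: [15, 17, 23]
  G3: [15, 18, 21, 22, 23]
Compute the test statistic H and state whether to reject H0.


Step 1: Combine all N = 12 observations and assign midranks.
sorted (value, group, rank): (9,G1,1), (12,G1,2), (15,G2,3.5), (15,G3,3.5), (16,G1,5), (17,G2,6), (18,G1,7.5), (18,G3,7.5), (21,G3,9), (22,G3,10), (23,G2,11.5), (23,G3,11.5)
Step 2: Sum ranks within each group.
R_1 = 15.5 (n_1 = 4)
R_2 = 21 (n_2 = 3)
R_3 = 41.5 (n_3 = 5)
Step 3: H = 12/(N(N+1)) * sum(R_i^2/n_i) - 3(N+1)
     = 12/(12*13) * (15.5^2/4 + 21^2/3 + 41.5^2/5) - 3*13
     = 0.076923 * 551.513 - 39
     = 3.424038.
Step 4: Ties present; correction factor C = 1 - 18/(12^3 - 12) = 0.989510. Corrected H = 3.424038 / 0.989510 = 3.460336.
Step 5: Under H0, H ~ chi^2(2); p-value = 0.177255.
Step 6: alpha = 0.05. fail to reject H0.

H = 3.4603, df = 2, p = 0.177255, fail to reject H0.


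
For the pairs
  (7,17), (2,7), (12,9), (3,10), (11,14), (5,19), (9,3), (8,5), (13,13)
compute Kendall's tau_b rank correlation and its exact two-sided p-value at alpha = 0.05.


Step 1: Enumerate the 36 unordered pairs (i,j) with i<j and classify each by sign(x_j-x_i) * sign(y_j-y_i).
  (1,2):dx=-5,dy=-10->C; (1,3):dx=+5,dy=-8->D; (1,4):dx=-4,dy=-7->C; (1,5):dx=+4,dy=-3->D
  (1,6):dx=-2,dy=+2->D; (1,7):dx=+2,dy=-14->D; (1,8):dx=+1,dy=-12->D; (1,9):dx=+6,dy=-4->D
  (2,3):dx=+10,dy=+2->C; (2,4):dx=+1,dy=+3->C; (2,5):dx=+9,dy=+7->C; (2,6):dx=+3,dy=+12->C
  (2,7):dx=+7,dy=-4->D; (2,8):dx=+6,dy=-2->D; (2,9):dx=+11,dy=+6->C; (3,4):dx=-9,dy=+1->D
  (3,5):dx=-1,dy=+5->D; (3,6):dx=-7,dy=+10->D; (3,7):dx=-3,dy=-6->C; (3,8):dx=-4,dy=-4->C
  (3,9):dx=+1,dy=+4->C; (4,5):dx=+8,dy=+4->C; (4,6):dx=+2,dy=+9->C; (4,7):dx=+6,dy=-7->D
  (4,8):dx=+5,dy=-5->D; (4,9):dx=+10,dy=+3->C; (5,6):dx=-6,dy=+5->D; (5,7):dx=-2,dy=-11->C
  (5,8):dx=-3,dy=-9->C; (5,9):dx=+2,dy=-1->D; (6,7):dx=+4,dy=-16->D; (6,8):dx=+3,dy=-14->D
  (6,9):dx=+8,dy=-6->D; (7,8):dx=-1,dy=+2->D; (7,9):dx=+4,dy=+10->C; (8,9):dx=+5,dy=+8->C
Step 2: C = 17, D = 19, total pairs = 36.
Step 3: tau = (C - D)/(n(n-1)/2) = (17 - 19)/36 = -0.055556.
Step 4: Exact two-sided p-value (enumerate n! = 362880 permutations of y under H0): p = 0.919455.
Step 5: alpha = 0.05. fail to reject H0.

tau_b = -0.0556 (C=17, D=19), p = 0.919455, fail to reject H0.


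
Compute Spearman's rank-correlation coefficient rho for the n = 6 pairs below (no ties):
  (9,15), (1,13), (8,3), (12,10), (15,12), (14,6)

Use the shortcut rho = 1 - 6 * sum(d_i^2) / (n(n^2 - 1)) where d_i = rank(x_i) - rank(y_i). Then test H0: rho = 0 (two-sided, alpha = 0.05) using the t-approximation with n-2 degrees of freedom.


Step 1: Rank x and y separately (midranks; no ties here).
rank(x): 9->3, 1->1, 8->2, 12->4, 15->6, 14->5
rank(y): 15->6, 13->5, 3->1, 10->3, 12->4, 6->2
Step 2: d_i = R_x(i) - R_y(i); compute d_i^2.
  (3-6)^2=9, (1-5)^2=16, (2-1)^2=1, (4-3)^2=1, (6-4)^2=4, (5-2)^2=9
sum(d^2) = 40.
Step 3: rho = 1 - 6*40 / (6*(6^2 - 1)) = 1 - 240/210 = -0.142857.
Step 4: Under H0, t = rho * sqrt((n-2)/(1-rho^2)) = -0.2887 ~ t(4).
Step 5: Two-sided p-value from the t-distribution with 4 df = 0.787172.
Step 6: alpha = 0.05. fail to reject H0.

rho = -0.1429, p = 0.787172, fail to reject H0 at alpha = 0.05.


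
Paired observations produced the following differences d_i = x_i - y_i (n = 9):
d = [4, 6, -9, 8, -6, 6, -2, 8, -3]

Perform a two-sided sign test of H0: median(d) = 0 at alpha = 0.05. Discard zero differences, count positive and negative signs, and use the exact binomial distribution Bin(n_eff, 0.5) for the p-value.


Step 1: Discard zero differences. Original n = 9; n_eff = number of nonzero differences = 9.
Nonzero differences (with sign): +4, +6, -9, +8, -6, +6, -2, +8, -3
Step 2: Count signs: positive = 5, negative = 4.
Step 3: Under H0: P(positive) = 0.5, so the number of positives S ~ Bin(9, 0.5).
Step 4: Two-sided exact p-value = sum of Bin(9,0.5) probabilities at or below the observed probability = 1.000000.
Step 5: alpha = 0.05. fail to reject H0.

n_eff = 9, pos = 5, neg = 4, p = 1.000000, fail to reject H0.


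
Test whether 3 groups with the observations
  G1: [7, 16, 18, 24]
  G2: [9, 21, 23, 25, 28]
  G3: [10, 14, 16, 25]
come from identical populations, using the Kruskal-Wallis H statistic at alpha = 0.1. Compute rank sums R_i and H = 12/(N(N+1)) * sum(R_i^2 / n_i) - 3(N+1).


Step 1: Combine all N = 13 observations and assign midranks.
sorted (value, group, rank): (7,G1,1), (9,G2,2), (10,G3,3), (14,G3,4), (16,G1,5.5), (16,G3,5.5), (18,G1,7), (21,G2,8), (23,G2,9), (24,G1,10), (25,G2,11.5), (25,G3,11.5), (28,G2,13)
Step 2: Sum ranks within each group.
R_1 = 23.5 (n_1 = 4)
R_2 = 43.5 (n_2 = 5)
R_3 = 24 (n_3 = 4)
Step 3: H = 12/(N(N+1)) * sum(R_i^2/n_i) - 3(N+1)
     = 12/(13*14) * (23.5^2/4 + 43.5^2/5 + 24^2/4) - 3*14
     = 0.065934 * 660.513 - 42
     = 1.550275.
Step 4: Ties present; correction factor C = 1 - 12/(13^3 - 13) = 0.994505. Corrected H = 1.550275 / 0.994505 = 1.558840.
Step 5: Under H0, H ~ chi^2(2); p-value = 0.458672.
Step 6: alpha = 0.1. fail to reject H0.

H = 1.5588, df = 2, p = 0.458672, fail to reject H0.


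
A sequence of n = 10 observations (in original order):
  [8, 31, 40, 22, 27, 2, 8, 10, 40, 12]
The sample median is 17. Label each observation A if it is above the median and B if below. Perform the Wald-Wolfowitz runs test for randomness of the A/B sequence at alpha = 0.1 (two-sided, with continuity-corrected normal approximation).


Step 1: Compute median = 17; label A = above, B = below.
Labels in order: BAAAABBBAB  (n_A = 5, n_B = 5)
Step 2: Count runs R = 5.
Step 3: Under H0 (random ordering), E[R] = 2*n_A*n_B/(n_A+n_B) + 1 = 2*5*5/10 + 1 = 6.0000.
        Var[R] = 2*n_A*n_B*(2*n_A*n_B - n_A - n_B) / ((n_A+n_B)^2 * (n_A+n_B-1)) = 2000/900 = 2.2222.
        SD[R] = 1.4907.
Step 4: Continuity-corrected z = (R + 0.5 - E[R]) / SD[R] = (5 + 0.5 - 6.0000) / 1.4907 = -0.3354.
Step 5: Two-sided p-value via normal approximation = 2*(1 - Phi(|z|)) = 0.737316.
Step 6: alpha = 0.1. fail to reject H0.

R = 5, z = -0.3354, p = 0.737316, fail to reject H0.


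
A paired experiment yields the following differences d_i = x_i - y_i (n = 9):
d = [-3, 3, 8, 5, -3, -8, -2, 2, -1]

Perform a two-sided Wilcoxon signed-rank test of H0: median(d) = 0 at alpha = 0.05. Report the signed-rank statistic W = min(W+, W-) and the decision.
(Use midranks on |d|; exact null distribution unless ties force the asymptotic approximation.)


Step 1: Drop any zero differences (none here) and take |d_i|.
|d| = [3, 3, 8, 5, 3, 8, 2, 2, 1]
Step 2: Midrank |d_i| (ties get averaged ranks).
ranks: |3|->5, |3|->5, |8|->8.5, |5|->7, |3|->5, |8|->8.5, |2|->2.5, |2|->2.5, |1|->1
Step 3: Attach original signs; sum ranks with positive sign and with negative sign.
W+ = 5 + 8.5 + 7 + 2.5 = 23
W- = 5 + 5 + 8.5 + 2.5 + 1 = 22
(Check: W+ + W- = 45 should equal n(n+1)/2 = 45.)
Step 4: Test statistic W = min(W+, W-) = 22.
Step 5: Ties in |d|, so use the tie-corrected normal approximation.
        E[W] = n(n+1)/4 = 9*10/4 = 22.5.
        Tie groups: |d|=2 (t=2), |d|=3 (t=3), |d|=8 (t=2); sum(t^3 - t) = 36.
        Var[W] = n(n+1)(2n+1)/24 - sum(t^3-t)/48 = 1710/24 - 36/48 = 70.5.
        z = (W - E[W]) / sqrt(Var[W]) = (22 - 22.5) / 8.3964 = -0.0595.
        Two-sided p = 2*Phi(z) = 0.952515.
Step 6: alpha = 0.05. fail to reject H0.

W+ = 23, W- = 22, W = min = 22, p = 0.952515, fail to reject H0.


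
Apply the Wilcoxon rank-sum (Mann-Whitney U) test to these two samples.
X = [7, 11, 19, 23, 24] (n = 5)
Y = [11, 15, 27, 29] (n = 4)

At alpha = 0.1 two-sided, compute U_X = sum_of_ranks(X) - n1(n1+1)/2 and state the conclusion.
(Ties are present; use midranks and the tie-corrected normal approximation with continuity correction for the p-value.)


Step 1: Combine and sort all 9 observations; assign midranks.
sorted (value, group): (7,X), (11,X), (11,Y), (15,Y), (19,X), (23,X), (24,X), (27,Y), (29,Y)
ranks: 7->1, 11->2.5, 11->2.5, 15->4, 19->5, 23->6, 24->7, 27->8, 29->9
Step 2: Rank sum for X: R1 = 1 + 2.5 + 5 + 6 + 7 = 21.5.
Step 3: U_X = R1 - n1(n1+1)/2 = 21.5 - 5*6/2 = 21.5 - 15 = 6.5.
       U_Y = n1*n2 - U_X = 20 - 6.5 = 13.5.
Step 4: Ties are present, so use the tie-corrected normal approximation (with continuity correction) for the p-value.
Step 5: p-value = 0.460558; compare to alpha = 0.1. fail to reject H0.

U_X = 6.5, p = 0.460558, fail to reject H0 at alpha = 0.1.


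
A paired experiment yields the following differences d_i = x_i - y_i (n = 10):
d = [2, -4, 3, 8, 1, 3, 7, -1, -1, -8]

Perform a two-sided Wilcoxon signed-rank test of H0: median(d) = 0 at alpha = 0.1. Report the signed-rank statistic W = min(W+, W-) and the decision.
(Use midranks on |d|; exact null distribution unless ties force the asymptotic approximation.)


Step 1: Drop any zero differences (none here) and take |d_i|.
|d| = [2, 4, 3, 8, 1, 3, 7, 1, 1, 8]
Step 2: Midrank |d_i| (ties get averaged ranks).
ranks: |2|->4, |4|->7, |3|->5.5, |8|->9.5, |1|->2, |3|->5.5, |7|->8, |1|->2, |1|->2, |8|->9.5
Step 3: Attach original signs; sum ranks with positive sign and with negative sign.
W+ = 4 + 5.5 + 9.5 + 2 + 5.5 + 8 = 34.5
W- = 7 + 2 + 2 + 9.5 = 20.5
(Check: W+ + W- = 55 should equal n(n+1)/2 = 55.)
Step 4: Test statistic W = min(W+, W-) = 20.5.
Step 5: Ties in |d|, so use the tie-corrected normal approximation.
        E[W] = n(n+1)/4 = 10*11/4 = 27.5.
        Tie groups: |d|=1 (t=3), |d|=3 (t=2), |d|=8 (t=2); sum(t^3 - t) = 36.
        Var[W] = n(n+1)(2n+1)/24 - sum(t^3-t)/48 = 2310/24 - 36/48 = 95.5.
        z = (W - E[W]) / sqrt(Var[W]) = (20.5 - 27.5) / 9.7724 = -0.7163.
        Two-sided p = 2*Phi(z) = 0.473805.
Step 6: alpha = 0.1. fail to reject H0.

W+ = 34.5, W- = 20.5, W = min = 20.5, p = 0.473805, fail to reject H0.


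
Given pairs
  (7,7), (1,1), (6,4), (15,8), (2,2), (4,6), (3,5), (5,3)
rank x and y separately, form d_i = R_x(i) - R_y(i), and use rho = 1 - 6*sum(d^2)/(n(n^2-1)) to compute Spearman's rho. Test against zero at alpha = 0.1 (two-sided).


Step 1: Rank x and y separately (midranks; no ties here).
rank(x): 7->7, 1->1, 6->6, 15->8, 2->2, 4->4, 3->3, 5->5
rank(y): 7->7, 1->1, 4->4, 8->8, 2->2, 6->6, 5->5, 3->3
Step 2: d_i = R_x(i) - R_y(i); compute d_i^2.
  (7-7)^2=0, (1-1)^2=0, (6-4)^2=4, (8-8)^2=0, (2-2)^2=0, (4-6)^2=4, (3-5)^2=4, (5-3)^2=4
sum(d^2) = 16.
Step 3: rho = 1 - 6*16 / (8*(8^2 - 1)) = 1 - 96/504 = 0.809524.
Step 4: Under H0, t = rho * sqrt((n-2)/(1-rho^2)) = 3.3776 ~ t(6).
Step 5: Two-sided p-value from the t-distribution with 6 df = 0.014903.
Step 6: alpha = 0.1. reject H0.

rho = 0.8095, p = 0.014903, reject H0 at alpha = 0.1.
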